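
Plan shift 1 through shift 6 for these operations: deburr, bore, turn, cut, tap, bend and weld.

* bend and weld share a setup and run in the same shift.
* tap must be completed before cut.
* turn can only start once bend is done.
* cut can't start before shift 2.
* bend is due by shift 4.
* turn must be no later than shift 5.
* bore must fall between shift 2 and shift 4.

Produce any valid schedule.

deburr=shift 1; tap=shift 1; bore=shift 2; weld=shift 1; cut=shift 2; bend=shift 1; turn=shift 2

Checking: bend(shift 1) before turn(shift 2); tap(shift 1) before cut(shift 2); bend = weld = shift 1; bore=shift 2 in [shift 2,shift 4]; turn=shift 2 in [shift 1,shift 5]; bend=shift 1 in [shift 1,shift 4]; cut=shift 2 in [shift 2,shift 6].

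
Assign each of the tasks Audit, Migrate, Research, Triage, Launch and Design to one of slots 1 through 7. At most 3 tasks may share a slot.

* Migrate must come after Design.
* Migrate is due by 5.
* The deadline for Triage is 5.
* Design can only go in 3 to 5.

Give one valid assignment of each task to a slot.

Launch -> 2, Migrate -> 4, Triage -> 1, Audit -> 1, Design -> 3, Research -> 1

Checking: Design(3) before Migrate(4); Migrate=4 in [1,5]; Design=3 in [3,5]; Triage=1 in [1,5]; max 3 per slot (cap 3).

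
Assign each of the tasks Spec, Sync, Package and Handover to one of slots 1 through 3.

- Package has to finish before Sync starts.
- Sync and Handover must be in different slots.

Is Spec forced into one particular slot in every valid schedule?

Spec can be 1 (e.g. Spec=1; Package=1; Sync=2; Handover=1) or 2 (e.g. Sync -> 2, Handover -> 1, Spec -> 2, Package -> 1).

No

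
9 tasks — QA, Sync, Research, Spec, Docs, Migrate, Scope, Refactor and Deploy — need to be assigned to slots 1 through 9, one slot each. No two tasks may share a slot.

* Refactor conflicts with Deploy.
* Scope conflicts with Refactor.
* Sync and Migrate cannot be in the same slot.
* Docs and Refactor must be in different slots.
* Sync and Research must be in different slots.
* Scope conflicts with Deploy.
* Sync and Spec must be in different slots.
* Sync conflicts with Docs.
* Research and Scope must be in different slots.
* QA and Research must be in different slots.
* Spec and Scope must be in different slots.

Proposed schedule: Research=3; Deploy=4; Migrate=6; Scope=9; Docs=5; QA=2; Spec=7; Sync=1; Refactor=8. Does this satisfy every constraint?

Yes, all constraints hold

Docs and Refactor must be in different slots — holds.
Research and Scope must be in different slots — holds.
Scope conflicts with Refactor — holds.
No two tasks may share a slot — holds.
Spec and Scope must be in different slots — holds.
Sync and Migrate cannot be in the same slot — holds.
Refactor conflicts with Deploy — holds.
QA and Research must be in different slots — holds.
Sync conflicts with Docs — holds.
Sync and Spec must be in different slots — holds.
Scope conflicts with Deploy — holds.
Sync and Research must be in different slots — holds.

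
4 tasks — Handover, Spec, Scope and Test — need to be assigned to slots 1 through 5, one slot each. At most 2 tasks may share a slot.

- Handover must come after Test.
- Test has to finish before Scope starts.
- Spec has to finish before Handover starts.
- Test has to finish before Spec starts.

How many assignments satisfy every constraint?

Splitting on Handover: it can be 3 (4), 4 (11), 5 (20). Listing each branch's schedules as (Spec, Scope, Test):
Handover=3: (2,2,1) (2,3,1) (2,4,1) (2,5,1) — 4.
Handover=4: (2,2,1) (2,3,1) (2,4,1) (2,5,1) (3,2,1) (3,3,1) (3,3,2) (3,4,1) (3,4,2) (3,5,1) (3,5,2) — 11.
Handover=5: (2,2,1) (2,3,1) (2,4,1) (2,5,1) (3,2,1) (3,3,1) (3,3,2) (3,4,1) (3,4,2) (3,5,1) (3,5,2) (4,2,1) (4,3,1) (4,3,2) (4,4,1) (4,4,2) (4,4,3) (4,5,1) (4,5,2) (4,5,3) — 20.
Summing: 4 + 11 + 20 = 35.

35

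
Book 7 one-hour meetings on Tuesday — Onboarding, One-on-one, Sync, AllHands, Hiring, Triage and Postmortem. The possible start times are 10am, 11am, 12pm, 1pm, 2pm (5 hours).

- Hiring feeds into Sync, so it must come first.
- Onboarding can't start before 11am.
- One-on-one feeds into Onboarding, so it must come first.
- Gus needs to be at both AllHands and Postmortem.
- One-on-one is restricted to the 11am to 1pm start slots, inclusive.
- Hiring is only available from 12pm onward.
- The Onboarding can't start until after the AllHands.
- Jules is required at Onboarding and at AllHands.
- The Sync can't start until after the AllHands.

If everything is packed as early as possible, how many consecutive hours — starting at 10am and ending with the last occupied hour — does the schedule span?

The precedence chain requires at least 2 distinct hours.
Propagating the time windows through the other constraints, Sync can't land before 1pm — that is hour 4 counting from 10am — so the schedule must run through at least 4 hours.
4 works (last occupied hour: 1pm): for example Onboarding in 12pm, AllHands in 10am, Hiring in 12pm, One-on-one in 11am, Postmortem in 11am, Triage in 10am, Sync in 1pm.

4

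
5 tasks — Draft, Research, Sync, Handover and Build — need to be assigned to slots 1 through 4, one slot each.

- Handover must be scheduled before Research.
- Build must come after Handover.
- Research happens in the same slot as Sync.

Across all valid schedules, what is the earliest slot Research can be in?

Precedence pushes Research to at least 2.
Research at 2 is achievable: Handover=1, Draft=1, Build=2, Research=2, Sync=2.

2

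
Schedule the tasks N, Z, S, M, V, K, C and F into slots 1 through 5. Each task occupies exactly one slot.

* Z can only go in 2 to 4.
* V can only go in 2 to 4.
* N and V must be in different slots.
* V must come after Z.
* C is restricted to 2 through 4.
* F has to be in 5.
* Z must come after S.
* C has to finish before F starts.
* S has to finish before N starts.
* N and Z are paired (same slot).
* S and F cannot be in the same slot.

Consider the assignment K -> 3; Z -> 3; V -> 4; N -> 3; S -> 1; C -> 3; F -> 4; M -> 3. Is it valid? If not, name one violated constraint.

No — it violates: F has to be in 5

F has to be in 5 — violated.
Z can only go in 2 to 4 — holds.
S has to finish before N starts — holds.
V must come after Z — holds.
N and Z are paired (same slot) — holds.
S and F cannot be in the same slot — holds.
C has to finish before F starts — holds.
V can only go in 2 to 4 — holds.
N and V must be in different slots — holds.
C is restricted to 2 through 4 — holds.
Z must come after S — holds.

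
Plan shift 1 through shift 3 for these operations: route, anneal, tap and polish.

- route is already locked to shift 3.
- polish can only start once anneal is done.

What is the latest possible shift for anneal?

shift 2

Downstream work caps anneal at shift 2.
anneal at shift 2 is achievable: route -> shift 3, tap -> shift 1, polish -> shift 3, anneal -> shift 2.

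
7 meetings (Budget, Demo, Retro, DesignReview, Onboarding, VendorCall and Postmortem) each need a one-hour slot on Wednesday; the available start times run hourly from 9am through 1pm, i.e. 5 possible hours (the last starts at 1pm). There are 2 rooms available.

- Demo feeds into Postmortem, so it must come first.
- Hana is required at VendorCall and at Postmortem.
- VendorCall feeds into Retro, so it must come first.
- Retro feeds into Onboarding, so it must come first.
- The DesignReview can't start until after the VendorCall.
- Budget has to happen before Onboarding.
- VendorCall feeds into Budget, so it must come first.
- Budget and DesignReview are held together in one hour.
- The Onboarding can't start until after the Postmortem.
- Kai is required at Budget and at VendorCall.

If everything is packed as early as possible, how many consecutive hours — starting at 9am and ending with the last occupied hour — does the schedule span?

4

The precedence chain requires at least 3 distinct hours.
With at most 2 per hour and 7 meetings, at least 4 hours are needed.
4 works (last occupied hour: 12pm): for example Demo in 9am; Budget in 10am; Onboarding in 12pm; DesignReview in 10am; Postmortem in 11am; Retro in 11am; VendorCall in 9am.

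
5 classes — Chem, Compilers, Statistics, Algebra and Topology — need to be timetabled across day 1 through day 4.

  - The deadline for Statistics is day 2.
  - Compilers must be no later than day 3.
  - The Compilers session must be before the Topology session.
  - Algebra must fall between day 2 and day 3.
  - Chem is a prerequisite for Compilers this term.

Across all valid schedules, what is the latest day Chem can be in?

Downstream work caps Chem at day 2.
Chem at day 2 is achievable: Algebra -> day 2, Compilers -> day 3, Topology -> day 4, Statistics -> day 1, Chem -> day 2.

day 2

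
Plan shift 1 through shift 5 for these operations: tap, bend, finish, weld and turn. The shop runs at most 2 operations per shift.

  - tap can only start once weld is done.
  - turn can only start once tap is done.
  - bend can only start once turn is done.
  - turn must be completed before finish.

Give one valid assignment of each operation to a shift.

tap in shift 2, bend in shift 4, turn in shift 3, weld in shift 1, finish in shift 4

Checking: turn(shift 3) before bend(shift 4); turn(shift 3) before finish(shift 4); tap(shift 2) before turn(shift 3); weld(shift 1) before tap(shift 2); max 2 per shift (cap 2).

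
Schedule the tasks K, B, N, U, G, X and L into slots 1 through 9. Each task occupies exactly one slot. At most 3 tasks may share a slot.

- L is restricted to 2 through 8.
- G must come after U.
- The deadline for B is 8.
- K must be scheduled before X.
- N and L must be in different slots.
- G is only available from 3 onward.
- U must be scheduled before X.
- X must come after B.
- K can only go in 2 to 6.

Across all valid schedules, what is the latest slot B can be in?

8

B's own window allows nothing later than 8.
B at 8 is achievable: N in 1, L in 2, B in 8, U in 1, X in 9, G in 3, K in 2.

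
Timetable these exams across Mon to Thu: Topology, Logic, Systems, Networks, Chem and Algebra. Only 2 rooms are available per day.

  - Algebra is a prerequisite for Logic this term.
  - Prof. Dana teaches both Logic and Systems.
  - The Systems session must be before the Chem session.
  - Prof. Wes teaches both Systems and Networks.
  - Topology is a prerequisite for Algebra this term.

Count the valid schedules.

Splitting on Topology: it can be Mon (39), Tue (12). Listing each branch's schedules as (Logic, Systems, Networks, Chem, Algebra):
Topology=Mon: (Wed,Mon,Tue,Wed,Tue) (Wed,Mon,Tue,Thu,Tue) (Wed,Mon,Wed,Tue,Tue) (Wed,Mon,Wed,Thu,Tue) (Wed,Mon,Thu,Tue,Tue) (Wed,Mon,Thu,Wed,Tue) (Wed,Mon,Thu,Thu,Tue) (Wed,Tue,Mon,Wed,Tue) (Wed,Tue,Mon,Thu,Tue) (Wed,Tue,Wed,Thu,Tue) (Wed,Tue,Thu,Wed,Tue) (Wed,Tue,Thu,Thu,Tue) (Thu,Mon,Tue,Tue,Wed) (Thu,Mon,Tue,Wed,Tue) (Thu,Mon,Tue,Wed,Wed) (Thu,Mon,Tue,Thu,Tue) (Thu,Mon,Tue,Thu,Wed) (Thu,Mon,Wed,Tue,Tue) (Thu,Mon,Wed,Tue,Wed) (Thu,Mon,Wed,Wed,Tue) (Thu,Mon,Wed,Thu,Tue) (Thu,Mon,Wed,Thu,Wed) (Thu,Mon,Thu,Tue,Tue) (Thu,Mon,Thu,Tue,Wed) (Thu,Mon,Thu,Wed,Tue) (Thu,Mon,Thu,Wed,Wed) (Thu,Tue,Mon,Wed,Tue) (Thu,Tue,Mon,Wed,Wed) (Thu,Tue,Mon,Thu,Tue) (Thu,Tue,Mon,Thu,Wed) (Thu,Tue,Wed,Wed,Tue) (Thu,Tue,Wed,Thu,Tue) (Thu,Tue,Wed,Thu,Wed) (Thu,Tue,Thu,Wed,Tue) (Thu,Tue,Thu,Wed,Wed) (Thu,Wed,Mon,Thu,Tue) (Thu,Wed,Mon,Thu,Wed) (Thu,Wed,Tue,Thu,Tue) (Thu,Wed,Tue,Thu,Wed) — 39.
Topology=Tue: (Thu,Mon,Tue,Wed,Wed) (Thu,Mon,Tue,Thu,Wed) (Thu,Mon,Wed,Tue,Wed) (Thu,Mon,Wed,Thu,Wed) (Thu,Mon,Thu,Tue,Wed) (Thu,Mon,Thu,Wed,Wed) (Thu,Tue,Mon,Wed,Wed) (Thu,Tue,Mon,Thu,Wed) (Thu,Tue,Wed,Thu,Wed) (Thu,Tue,Thu,Wed,Wed) (Thu,Wed,Mon,Thu,Wed) (Thu,Wed,Tue,Thu,Wed) — 12.
Summing: 39 + 12 = 51.

51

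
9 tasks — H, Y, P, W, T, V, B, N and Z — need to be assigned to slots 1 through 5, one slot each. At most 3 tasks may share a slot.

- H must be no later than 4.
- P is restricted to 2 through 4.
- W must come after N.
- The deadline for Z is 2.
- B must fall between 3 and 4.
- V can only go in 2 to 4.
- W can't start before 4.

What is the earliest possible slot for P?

P is available from 2; P's own window allows nothing later than 4.
P at 2 is achievable: N -> 1, Y -> 2, P -> 2, V -> 2, B -> 3, Z -> 1, W -> 4, H -> 1, T -> 3.

2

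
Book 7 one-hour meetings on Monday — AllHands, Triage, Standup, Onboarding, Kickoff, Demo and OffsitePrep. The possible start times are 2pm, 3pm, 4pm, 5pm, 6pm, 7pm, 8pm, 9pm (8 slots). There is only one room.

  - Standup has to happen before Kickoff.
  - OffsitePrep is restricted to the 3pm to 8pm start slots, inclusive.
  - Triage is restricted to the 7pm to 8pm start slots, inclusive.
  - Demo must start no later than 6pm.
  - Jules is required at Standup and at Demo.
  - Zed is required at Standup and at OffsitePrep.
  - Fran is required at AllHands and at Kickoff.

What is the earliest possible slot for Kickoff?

Precedence pushes Kickoff to at least 3pm.
Kickoff at 3pm is achievable: Demo=4pm, Onboarding=8pm, AllHands=6pm, Kickoff=3pm, OffsitePrep=5pm, Triage=7pm, Standup=2pm.

3pm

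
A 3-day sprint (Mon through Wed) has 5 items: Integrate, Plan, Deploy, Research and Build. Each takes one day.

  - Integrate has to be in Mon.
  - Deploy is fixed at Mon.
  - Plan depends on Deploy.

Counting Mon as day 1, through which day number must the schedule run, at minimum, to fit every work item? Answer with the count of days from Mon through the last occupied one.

2

The precedence chain requires at least 2 distinct days.
2 works (last occupied day: Tue): for example Integrate -> Mon; Plan -> Tue; Research -> Mon; Build -> Mon; Deploy -> Mon.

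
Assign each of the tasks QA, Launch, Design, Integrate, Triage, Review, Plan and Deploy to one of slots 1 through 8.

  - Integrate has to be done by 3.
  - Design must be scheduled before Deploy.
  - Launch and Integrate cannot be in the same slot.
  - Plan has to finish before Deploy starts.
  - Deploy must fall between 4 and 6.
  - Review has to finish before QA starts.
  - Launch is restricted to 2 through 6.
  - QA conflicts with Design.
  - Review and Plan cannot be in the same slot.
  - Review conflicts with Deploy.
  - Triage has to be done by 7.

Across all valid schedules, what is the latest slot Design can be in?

Downstream work caps Design at 5.
Design at 5 is achievable: Triage=1, Deploy=6, QA=2, Plan=2, Review=1, Integrate=1, Launch=2, Design=5.

5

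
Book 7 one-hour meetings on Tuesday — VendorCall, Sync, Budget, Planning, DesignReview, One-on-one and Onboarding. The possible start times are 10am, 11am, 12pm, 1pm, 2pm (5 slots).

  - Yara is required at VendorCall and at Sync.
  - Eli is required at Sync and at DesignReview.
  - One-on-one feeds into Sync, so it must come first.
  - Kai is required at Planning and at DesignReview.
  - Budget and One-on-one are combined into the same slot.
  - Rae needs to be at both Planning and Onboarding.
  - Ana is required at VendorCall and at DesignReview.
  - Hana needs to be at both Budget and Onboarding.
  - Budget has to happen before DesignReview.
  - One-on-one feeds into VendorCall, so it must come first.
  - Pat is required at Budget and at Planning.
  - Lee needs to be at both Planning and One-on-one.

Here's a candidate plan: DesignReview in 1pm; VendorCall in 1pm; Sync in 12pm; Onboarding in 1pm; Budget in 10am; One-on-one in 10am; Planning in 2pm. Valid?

Invalid. Ana is required at VendorCall and at DesignReview.

Budget and One-on-one are combined into the same slot — holds.
Pat is required at Budget and at Planning — holds.
Eli is required at Sync and at DesignReview — holds.
Budget has to happen before DesignReview — holds.
Rae needs to be at both Planning and Onboarding — holds.
Hana needs to be at both Budget and Onboarding — holds.
Kai is required at Planning and at DesignReview — holds.
One-on-one feeds into Sync, so it must come first — holds.
Yara is required at VendorCall and at Sync — holds.
Ana is required at VendorCall and at DesignReview — violated.
One-on-one feeds into VendorCall, so it must come first — holds.
Lee needs to be at both Planning and One-on-one — holds.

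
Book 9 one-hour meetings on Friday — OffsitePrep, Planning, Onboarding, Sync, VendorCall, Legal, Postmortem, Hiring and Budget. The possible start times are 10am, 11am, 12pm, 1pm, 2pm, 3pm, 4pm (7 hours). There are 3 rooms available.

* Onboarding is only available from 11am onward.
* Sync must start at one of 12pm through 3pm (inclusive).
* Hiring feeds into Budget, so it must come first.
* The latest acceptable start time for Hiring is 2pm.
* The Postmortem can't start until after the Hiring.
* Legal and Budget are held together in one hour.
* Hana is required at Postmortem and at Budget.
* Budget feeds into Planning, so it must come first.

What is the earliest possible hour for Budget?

Precedence pushes Budget to at least 11am; downstream work caps Budget at 3pm.
Budget at 11am is achievable: Hiring=10am, Planning=12pm, Onboarding=11am, Budget=11am, Sync=12pm, OffsitePrep=10am, Postmortem=12pm, VendorCall=10am, Legal=11am.

11am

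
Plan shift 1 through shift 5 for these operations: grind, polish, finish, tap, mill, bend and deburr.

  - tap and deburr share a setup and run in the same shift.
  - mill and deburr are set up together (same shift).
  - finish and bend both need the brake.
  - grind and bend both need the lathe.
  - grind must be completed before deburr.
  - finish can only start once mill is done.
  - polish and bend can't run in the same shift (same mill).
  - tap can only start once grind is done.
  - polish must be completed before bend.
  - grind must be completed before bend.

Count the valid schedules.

59

Splitting on grind: it can be shift 1 (40), shift 2 (16), shift 3 (3). Listing each branch's schedules as (polish, finish, tap, mill, bend, deburr) by shift number:
grind=shift 1: (1,3,2,2,2,2) (1,3,2,2,4,2) (1,3,2,2,5,2) (1,4,2,2,2,2) (1,4,2,2,3,2) (1,4,2,2,5,2) (1,4,3,3,2,3) (1,4,3,3,3,3) (1,4,3,3,5,3) (1,5,2,2,2,2) (1,5,2,2,3,2) (1,5,2,2,4,2) (1,5,3,3,2,3) (1,5,3,3,3,3) (1,5,3,3,4,3) (1,5,4,4,2,4) (1,5,4,4,3,4) (1,5,4,4,4,4) (2,3,2,2,4,2) (2,3,2,2,5,2) (2,4,2,2,3,2) (2,4,2,2,5,2) (2,4,3,3,3,3) (2,4,3,3,5,3) (2,5,2,2,3,2) (2,5,2,2,4,2) (2,5,3,3,3,3) (2,5,3,3,4,3) (2,5,4,4,3,4) (2,5,4,4,4,4) (3,3,2,2,4,2) (3,3,2,2,5,2) (3,4,2,2,5,2) (3,4,3,3,5,3) (3,5,2,2,4,2) (3,5,3,3,4,3) (3,5,4,4,4,4) (4,3,2,2,5,2) (4,4,2,2,5,2) (4,4,3,3,5,3) — 40.
grind=shift 2: (1,4,3,3,3,3) (1,4,3,3,5,3) (1,5,3,3,3,3) (1,5,3,3,4,3) (1,5,4,4,3,4) (1,5,4,4,4,4) (2,4,3,3,3,3) (2,4,3,3,5,3) (2,5,3,3,3,3) (2,5,3,3,4,3) (2,5,4,4,3,4) (2,5,4,4,4,4) (3,4,3,3,5,3) (3,5,3,3,4,3) (3,5,4,4,4,4) (4,4,3,3,5,3) — 16.
grind=shift 3: (1,5,4,4,4,4) (2,5,4,4,4,4) (3,5,4,4,4,4) — 3.
Summing: 40 + 16 + 3 = 59.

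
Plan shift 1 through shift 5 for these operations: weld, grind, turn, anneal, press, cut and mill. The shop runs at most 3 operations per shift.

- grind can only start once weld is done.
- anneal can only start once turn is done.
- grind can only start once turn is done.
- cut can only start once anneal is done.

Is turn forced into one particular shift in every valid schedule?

No

turn can be shift 1 (e.g. turn in shift 1, weld in shift 1, anneal in shift 2, cut in shift 3, press in shift 1, mill in shift 2, grind in shift 2) or shift 2 (e.g. turn=shift 2, mill=shift 1, anneal=shift 3, weld=shift 1, press=shift 1, cut=shift 4, grind=shift 3).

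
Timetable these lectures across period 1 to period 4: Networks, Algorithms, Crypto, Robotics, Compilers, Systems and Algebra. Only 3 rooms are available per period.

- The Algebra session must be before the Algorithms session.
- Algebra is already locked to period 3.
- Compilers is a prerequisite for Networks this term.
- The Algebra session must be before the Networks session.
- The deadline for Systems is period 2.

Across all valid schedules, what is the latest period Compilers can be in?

Downstream work caps Compilers at period 3.
Compilers at period 3 is achievable: Compilers -> period 3, Robotics -> period 1, Networks -> period 4, Algorithms -> period 4, Algebra -> period 3, Systems -> period 1, Crypto -> period 1.

period 3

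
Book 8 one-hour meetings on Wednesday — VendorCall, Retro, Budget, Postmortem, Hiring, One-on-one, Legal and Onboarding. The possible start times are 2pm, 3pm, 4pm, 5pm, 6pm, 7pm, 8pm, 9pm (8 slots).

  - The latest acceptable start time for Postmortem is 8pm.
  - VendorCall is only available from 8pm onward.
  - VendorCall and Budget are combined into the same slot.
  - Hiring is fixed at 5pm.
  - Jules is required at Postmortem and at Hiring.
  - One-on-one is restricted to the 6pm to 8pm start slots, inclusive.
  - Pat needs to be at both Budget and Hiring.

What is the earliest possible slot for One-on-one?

One-on-one is available from 6pm; One-on-one's own window allows nothing later than 8pm.
One-on-one at 6pm is achievable: One-on-one in 6pm, Retro in 2pm, Postmortem in 2pm, Legal in 2pm, Onboarding in 2pm, Hiring in 5pm, VendorCall in 8pm, Budget in 8pm.

6pm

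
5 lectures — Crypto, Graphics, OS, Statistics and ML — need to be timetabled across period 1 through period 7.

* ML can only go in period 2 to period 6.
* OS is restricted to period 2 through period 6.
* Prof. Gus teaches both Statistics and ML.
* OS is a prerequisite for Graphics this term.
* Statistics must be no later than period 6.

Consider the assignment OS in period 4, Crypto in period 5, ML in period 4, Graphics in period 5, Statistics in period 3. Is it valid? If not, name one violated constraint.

Yes

Statistics must be no later than period 6 — holds.
ML can only go in period 2 to period 6 — holds.
OS is a prerequisite for Graphics this term — holds.
Prof. Gus teaches both Statistics and ML — holds.
OS is restricted to period 2 through period 6 — holds.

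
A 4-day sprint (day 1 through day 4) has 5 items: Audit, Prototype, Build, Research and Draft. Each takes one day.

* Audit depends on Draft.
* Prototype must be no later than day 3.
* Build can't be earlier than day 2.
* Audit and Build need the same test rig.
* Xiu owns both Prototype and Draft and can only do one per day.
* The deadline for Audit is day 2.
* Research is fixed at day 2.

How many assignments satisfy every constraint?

4

Enumerating: Prototype=day 2, Draft=day 1, Audit=day 2, Research=day 2, Build=day 3 | Research=day 2; Prototype=day 2; Audit=day 2; Build=day 4; Draft=day 1 | Research in day 2, Prototype in day 3, Build in day 3, Draft in day 1, Audit in day 2 | Build in day 4, Audit in day 2, Prototype in day 3, Research in day 2, Draft in day 1.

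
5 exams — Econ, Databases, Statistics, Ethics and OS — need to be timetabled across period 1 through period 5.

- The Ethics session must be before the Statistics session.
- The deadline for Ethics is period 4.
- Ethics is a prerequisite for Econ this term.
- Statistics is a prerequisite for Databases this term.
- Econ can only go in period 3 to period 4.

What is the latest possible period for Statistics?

period 4

Precedence pushes Statistics to at least period 2; downstream work caps Statistics at period 4.
Statistics at period 4 is achievable: Ethics -> period 1; Statistics -> period 4; OS -> period 1; Databases -> period 5; Econ -> period 3.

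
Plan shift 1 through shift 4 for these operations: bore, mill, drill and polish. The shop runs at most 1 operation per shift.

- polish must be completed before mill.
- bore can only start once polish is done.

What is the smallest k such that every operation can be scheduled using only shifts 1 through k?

The precedence chain requires at least 2 distinct shifts.
With at most 1 per shift and 4 operations, at least 4 shifts are needed.
4 works (last occupied shift: shift 4): for example bore in shift 2, polish in shift 1, drill in shift 4, mill in shift 3.

4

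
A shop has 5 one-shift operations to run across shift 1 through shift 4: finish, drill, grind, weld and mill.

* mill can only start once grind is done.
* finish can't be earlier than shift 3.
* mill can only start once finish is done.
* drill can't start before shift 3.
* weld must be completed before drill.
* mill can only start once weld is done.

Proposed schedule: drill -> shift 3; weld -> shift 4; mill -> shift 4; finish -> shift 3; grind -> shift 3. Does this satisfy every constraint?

drill can't start before shift 3 — holds.
finish can't be earlier than shift 3 — holds.
weld must be completed before drill — violated.
mill can only start once finish is done — holds.
mill can only start once weld is done — violated.
mill can only start once grind is done — holds.

No — it violates: weld must be completed before drill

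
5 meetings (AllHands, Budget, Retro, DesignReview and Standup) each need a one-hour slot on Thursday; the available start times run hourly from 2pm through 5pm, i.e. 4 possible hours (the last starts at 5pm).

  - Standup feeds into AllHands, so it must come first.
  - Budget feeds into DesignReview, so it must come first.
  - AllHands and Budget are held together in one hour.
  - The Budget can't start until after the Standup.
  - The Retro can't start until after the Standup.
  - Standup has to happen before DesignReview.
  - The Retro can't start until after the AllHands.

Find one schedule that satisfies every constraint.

Budget=3pm; DesignReview=4pm; Retro=4pm; AllHands=3pm; Standup=2pm

Checking: Standup(2pm) before DesignReview(4pm); AllHands(3pm) before Retro(4pm); Budget(3pm) before DesignReview(4pm); Standup(2pm) before AllHands(3pm); Standup(2pm) before Budget(3pm); Standup(2pm) before Retro(4pm); AllHands = Budget = 3pm.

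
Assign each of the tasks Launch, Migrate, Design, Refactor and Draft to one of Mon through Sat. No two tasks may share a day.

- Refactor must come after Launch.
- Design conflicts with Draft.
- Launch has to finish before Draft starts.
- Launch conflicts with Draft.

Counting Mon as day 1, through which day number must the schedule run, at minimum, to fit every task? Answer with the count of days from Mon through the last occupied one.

5 days

The precedence chain requires at least 2 distinct days.
With at most 1 per day and 5 tasks, at least 5 days are needed.
5 works (last occupied day: Fri): for example Draft -> Wed, Design -> Fri, Refactor -> Tue, Launch -> Mon, Migrate -> Thu.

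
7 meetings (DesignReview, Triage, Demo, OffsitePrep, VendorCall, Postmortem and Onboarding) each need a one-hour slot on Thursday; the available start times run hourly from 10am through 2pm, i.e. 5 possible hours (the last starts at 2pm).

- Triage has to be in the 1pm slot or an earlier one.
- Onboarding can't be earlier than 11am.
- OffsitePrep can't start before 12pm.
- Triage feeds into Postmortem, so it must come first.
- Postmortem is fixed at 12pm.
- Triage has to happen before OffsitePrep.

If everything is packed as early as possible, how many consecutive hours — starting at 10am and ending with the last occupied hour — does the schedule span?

The precedence chain requires at least 2 distinct hours.
OffsitePrep can't be placed before 12pm — that is hour 3 counting from 10am — so the schedule must run through at least 3 hours.
3 works (last occupied hour: 12pm): for example Onboarding -> 11am, Triage -> 10am, DesignReview -> 10am, OffsitePrep -> 12pm, Demo -> 10am, Postmortem -> 12pm, VendorCall -> 10am.

3 hours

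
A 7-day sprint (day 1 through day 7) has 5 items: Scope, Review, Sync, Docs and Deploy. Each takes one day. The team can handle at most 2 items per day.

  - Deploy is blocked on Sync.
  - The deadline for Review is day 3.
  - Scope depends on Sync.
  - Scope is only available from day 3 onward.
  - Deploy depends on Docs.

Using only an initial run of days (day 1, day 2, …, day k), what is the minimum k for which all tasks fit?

The precedence chain requires at least 2 distinct days.
With at most 2 per day and 5 tasks, at least 3 days are needed.
Scope can't be placed before day 3, so the schedule must run through at least day 3.
3 works (last occupied day: day 3): for example Docs in day 1; Scope in day 3; Deploy in day 2; Review in day 2; Sync in day 1.

3 days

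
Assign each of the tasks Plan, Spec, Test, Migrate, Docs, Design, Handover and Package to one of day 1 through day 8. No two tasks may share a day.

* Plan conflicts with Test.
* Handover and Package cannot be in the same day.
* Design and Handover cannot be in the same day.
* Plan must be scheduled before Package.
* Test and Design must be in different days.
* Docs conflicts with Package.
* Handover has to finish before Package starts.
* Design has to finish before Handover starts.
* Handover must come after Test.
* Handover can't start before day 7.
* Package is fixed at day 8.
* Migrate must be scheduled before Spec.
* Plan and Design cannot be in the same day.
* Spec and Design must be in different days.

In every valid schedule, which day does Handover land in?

day 7

Handover's window is day 7–day 8.
Package is fixed at day 8, and Handover can't share a day with Package.
So Handover must be day 7.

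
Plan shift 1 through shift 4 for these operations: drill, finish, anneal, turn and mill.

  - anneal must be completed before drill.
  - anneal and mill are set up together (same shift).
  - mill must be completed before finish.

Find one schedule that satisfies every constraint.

finish -> shift 2, anneal -> shift 1, drill -> shift 2, turn -> shift 1, mill -> shift 1

Checking: mill(shift 1) before finish(shift 2); anneal(shift 1) before drill(shift 2); anneal = mill = shift 1.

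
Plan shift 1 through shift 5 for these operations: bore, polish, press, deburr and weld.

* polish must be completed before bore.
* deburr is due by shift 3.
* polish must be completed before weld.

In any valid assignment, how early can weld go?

Precedence pushes weld to at least shift 2.
weld at shift 2 is achievable: bore in shift 2, weld in shift 2, press in shift 1, deburr in shift 1, polish in shift 1.

shift 2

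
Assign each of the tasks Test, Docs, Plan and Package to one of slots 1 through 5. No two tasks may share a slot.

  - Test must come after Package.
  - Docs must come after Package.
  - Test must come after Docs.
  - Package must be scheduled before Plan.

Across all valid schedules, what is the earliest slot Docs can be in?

Precedence pushes Docs to at least 2; downstream work caps Docs at 4.
Docs at 2 is achievable: Docs -> 2; Package -> 1; Plan -> 4; Test -> 3.

2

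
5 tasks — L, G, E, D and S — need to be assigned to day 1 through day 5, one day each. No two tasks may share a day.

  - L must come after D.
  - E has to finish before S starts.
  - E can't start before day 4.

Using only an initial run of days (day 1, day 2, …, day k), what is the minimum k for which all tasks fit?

5

The precedence chain requires at least 2 distinct days.
With at most 1 per day and 5 tasks, at least 5 days are needed.
Propagating the time windows through the other constraints, S can't land before day 5, so the schedule must run through at least day 5.
5 works (last occupied day: day 5): for example E=day 4; G=day 3; D=day 1; L=day 2; S=day 5.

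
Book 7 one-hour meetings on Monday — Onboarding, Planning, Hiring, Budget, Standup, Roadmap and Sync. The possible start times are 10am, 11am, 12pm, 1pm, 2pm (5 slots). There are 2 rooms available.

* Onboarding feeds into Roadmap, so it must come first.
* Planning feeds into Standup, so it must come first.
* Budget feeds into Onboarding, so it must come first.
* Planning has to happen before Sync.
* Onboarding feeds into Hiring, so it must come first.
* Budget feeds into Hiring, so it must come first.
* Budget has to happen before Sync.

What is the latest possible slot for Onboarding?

1pm

Precedence pushes Onboarding to at least 11am; downstream work caps Onboarding at 1pm.
Onboarding at 1pm is achievable: Sync -> 11am; Onboarding -> 1pm; Roadmap -> 2pm; Planning -> 10am; Standup -> 11am; Budget -> 10am; Hiring -> 2pm.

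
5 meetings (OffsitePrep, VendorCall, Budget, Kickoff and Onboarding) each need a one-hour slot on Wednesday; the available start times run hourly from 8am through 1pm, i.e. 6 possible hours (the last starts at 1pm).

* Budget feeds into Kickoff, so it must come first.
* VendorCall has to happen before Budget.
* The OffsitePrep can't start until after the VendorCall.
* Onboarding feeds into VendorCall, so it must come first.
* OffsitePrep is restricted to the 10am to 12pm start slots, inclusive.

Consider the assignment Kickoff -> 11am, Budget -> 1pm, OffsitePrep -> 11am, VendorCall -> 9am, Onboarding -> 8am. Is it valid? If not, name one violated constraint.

Invalid. Budget feeds into Kickoff, so it must come first.

Onboarding feeds into VendorCall, so it must come first — holds.
OffsitePrep is restricted to the 10am to 12pm start slots, inclusive — holds.
The OffsitePrep can't start until after the VendorCall — holds.
Budget feeds into Kickoff, so it must come first — violated.
VendorCall has to happen before Budget — holds.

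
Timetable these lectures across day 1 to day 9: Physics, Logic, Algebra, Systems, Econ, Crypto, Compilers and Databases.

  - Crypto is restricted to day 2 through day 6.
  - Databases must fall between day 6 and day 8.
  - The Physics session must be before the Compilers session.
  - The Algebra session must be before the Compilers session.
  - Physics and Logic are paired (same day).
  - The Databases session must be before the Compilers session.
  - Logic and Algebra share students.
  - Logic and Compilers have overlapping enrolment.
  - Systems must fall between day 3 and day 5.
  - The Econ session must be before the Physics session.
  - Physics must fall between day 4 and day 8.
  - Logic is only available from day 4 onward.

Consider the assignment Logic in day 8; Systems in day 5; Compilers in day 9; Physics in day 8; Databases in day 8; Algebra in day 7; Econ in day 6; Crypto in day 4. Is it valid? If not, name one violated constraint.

Yes, all constraints hold

Databases must fall between day 6 and day 8 — holds.
Logic is only available from day 4 onward — holds.
Physics and Logic are paired (same day) — holds.
The Databases session must be before the Compilers session — holds.
Logic and Algebra share students — holds.
Crypto is restricted to day 2 through day 6 — holds.
Systems must fall between day 3 and day 5 — holds.
The Econ session must be before the Physics session — holds.
Logic and Compilers have overlapping enrolment — holds.
Physics must fall between day 4 and day 8 — holds.
The Algebra session must be before the Compilers session — holds.
The Physics session must be before the Compilers session — holds.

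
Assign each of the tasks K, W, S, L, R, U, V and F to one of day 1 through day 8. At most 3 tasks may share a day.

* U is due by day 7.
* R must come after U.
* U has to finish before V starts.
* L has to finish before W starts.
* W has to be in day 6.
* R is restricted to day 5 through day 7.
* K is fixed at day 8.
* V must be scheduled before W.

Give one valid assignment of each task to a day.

F -> day 2, L -> day 1, S -> day 1, W -> day 6, R -> day 5, V -> day 2, K -> day 8, U -> day 1

Checking: U(day 1) before R(day 5); V(day 2) before W(day 6); U(day 1) before V(day 2); L(day 1) before W(day 6); K=day 8 in [day 8,day 8]; U=day 1 in [day 1,day 7]; R=day 5 in [day 5,day 7]; W=day 6 in [day 6,day 6]; max 3 per day (cap 3).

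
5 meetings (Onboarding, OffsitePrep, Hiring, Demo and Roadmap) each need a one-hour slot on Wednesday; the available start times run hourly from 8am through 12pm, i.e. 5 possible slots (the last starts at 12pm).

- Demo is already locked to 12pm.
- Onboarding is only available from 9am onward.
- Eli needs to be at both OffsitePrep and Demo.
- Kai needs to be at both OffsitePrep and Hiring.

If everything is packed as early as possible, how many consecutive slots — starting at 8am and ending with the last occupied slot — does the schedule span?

Demo can't be placed before 12pm — that is slot 5 counting from 8am — so the schedule must run through at least 5 slots.
5 works (last occupied slot: 12pm): for example Demo=12pm, Onboarding=9am, OffsitePrep=8am, Hiring=9am, Roadmap=8am.

5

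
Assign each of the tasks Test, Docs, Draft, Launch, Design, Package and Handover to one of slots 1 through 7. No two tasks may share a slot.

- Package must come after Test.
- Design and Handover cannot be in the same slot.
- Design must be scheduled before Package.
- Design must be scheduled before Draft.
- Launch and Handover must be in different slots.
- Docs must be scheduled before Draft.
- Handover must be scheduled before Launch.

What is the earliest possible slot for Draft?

Precedence pushes Draft to at least 2.
Draft at 3 is achievable: Package in 5; Launch in 7; Docs in 2; Test in 4; Design in 1; Draft in 3; Handover in 6.
Nothing earlier works — the conflict and capacity constraints rule out every slot before 3.

3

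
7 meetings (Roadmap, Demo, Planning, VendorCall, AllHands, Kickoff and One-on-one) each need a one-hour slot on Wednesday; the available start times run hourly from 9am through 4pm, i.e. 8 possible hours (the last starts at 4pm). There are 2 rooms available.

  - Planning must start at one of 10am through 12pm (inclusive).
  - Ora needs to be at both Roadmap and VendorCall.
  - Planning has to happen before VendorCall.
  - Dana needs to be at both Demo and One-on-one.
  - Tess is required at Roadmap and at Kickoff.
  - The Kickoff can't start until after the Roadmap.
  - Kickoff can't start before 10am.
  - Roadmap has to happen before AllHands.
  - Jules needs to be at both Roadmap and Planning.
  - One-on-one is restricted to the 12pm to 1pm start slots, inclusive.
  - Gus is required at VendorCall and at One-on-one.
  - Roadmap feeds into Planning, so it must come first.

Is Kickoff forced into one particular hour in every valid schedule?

No

Kickoff can be 10am (e.g. VendorCall in 11am, Kickoff in 10am, Planning in 10am, One-on-one in 12pm, Roadmap in 9am, Demo in 9am, AllHands in 11am) or 11am (e.g. One-on-one=12pm; Roadmap=9am; Planning=10am; AllHands=10am; VendorCall=11am; Demo=9am; Kickoff=11am).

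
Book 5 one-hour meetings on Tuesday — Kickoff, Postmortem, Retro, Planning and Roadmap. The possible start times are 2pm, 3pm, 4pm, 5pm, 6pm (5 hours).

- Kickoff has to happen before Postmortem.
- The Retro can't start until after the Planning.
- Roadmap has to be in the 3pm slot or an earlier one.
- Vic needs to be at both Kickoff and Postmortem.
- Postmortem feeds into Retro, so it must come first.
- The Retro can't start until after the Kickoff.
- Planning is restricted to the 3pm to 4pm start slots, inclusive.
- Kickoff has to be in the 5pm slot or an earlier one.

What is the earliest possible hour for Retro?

Precedence pushes Retro to at least 4pm.
Retro at 4pm is achievable: Retro in 4pm; Roadmap in 2pm; Postmortem in 3pm; Kickoff in 2pm; Planning in 3pm.

4pm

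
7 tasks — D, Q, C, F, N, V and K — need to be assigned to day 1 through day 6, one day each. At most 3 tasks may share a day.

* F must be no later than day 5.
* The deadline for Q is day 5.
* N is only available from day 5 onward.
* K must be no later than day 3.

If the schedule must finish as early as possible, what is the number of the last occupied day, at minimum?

5

With at most 3 per day and 7 tasks, at least 3 days are needed.
N can't be placed before day 5, so the schedule must run through at least day 5.
5 works (last occupied day: day 5): for example K -> day 1, V -> day 2, N -> day 5, D -> day 1, Q -> day 1, F -> day 2, C -> day 2.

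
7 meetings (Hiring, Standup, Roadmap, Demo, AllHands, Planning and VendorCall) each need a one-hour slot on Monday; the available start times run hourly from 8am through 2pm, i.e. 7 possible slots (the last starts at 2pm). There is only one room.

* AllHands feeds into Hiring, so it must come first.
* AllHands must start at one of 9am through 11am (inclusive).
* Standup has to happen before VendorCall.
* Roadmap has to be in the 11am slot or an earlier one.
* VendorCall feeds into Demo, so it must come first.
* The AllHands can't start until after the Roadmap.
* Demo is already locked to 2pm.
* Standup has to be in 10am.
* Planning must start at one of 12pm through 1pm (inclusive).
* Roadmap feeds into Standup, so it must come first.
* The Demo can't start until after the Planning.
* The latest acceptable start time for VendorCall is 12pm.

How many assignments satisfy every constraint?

Enumerating: Demo in 2pm, AllHands in 9am, VendorCall in 11am, Hiring in 1pm, Roadmap in 8am, Planning in 12pm, Standup in 10am | Standup in 10am; VendorCall in 11am; Hiring in 12pm; Demo in 2pm; AllHands in 9am; Roadmap in 8am; Planning in 1pm | Standup=10am, Demo=2pm, AllHands=9am, Hiring=11am, Roadmap=8am, VendorCall=12pm, Planning=1pm.

3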